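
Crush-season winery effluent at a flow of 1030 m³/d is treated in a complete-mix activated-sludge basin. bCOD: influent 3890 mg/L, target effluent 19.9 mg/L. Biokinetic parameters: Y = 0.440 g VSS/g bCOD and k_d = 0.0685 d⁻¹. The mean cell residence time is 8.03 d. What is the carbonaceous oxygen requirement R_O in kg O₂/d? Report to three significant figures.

R_O ≈ 2380 kg O₂/d

Observed yield with endogenous decay: Y_obs = Y / (1 + k_d·θ_c) = 0.440 / (1 + 0.0685 × 8.03) = 0.440 / 1.550 = 0.2839 g VSS/g bCOD.
Substrate removed = Q·(S₀ − S) = 1030 m³/d × (3890 − 19.9) g/m³ = 3.99×10^6 g/d = 3986 kg/d.
Biomass synthesised: P_X = Y_obs × 3986 = 1132 kg VSS/d.
R_O = Q·ΔS − 1.42 P_X = 3986 − 1607 = 2379 kg O₂/d.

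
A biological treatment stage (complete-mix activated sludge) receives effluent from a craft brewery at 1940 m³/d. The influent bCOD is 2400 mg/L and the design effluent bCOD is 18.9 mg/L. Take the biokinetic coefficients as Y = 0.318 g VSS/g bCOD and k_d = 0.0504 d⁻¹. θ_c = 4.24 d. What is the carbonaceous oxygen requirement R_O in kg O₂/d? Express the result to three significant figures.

R_O ≈ 2900 kg O₂/d

Correct the yield for decay: Y_obs = Y/(1 + k_d θ_c) = 0.318 / (1 + 0.0504 × 4.24) = 0.318 / 1.214 = 0.2620.
ΔS = 2400 − 18.9 = 2381 mg/L, so the substrate removal rate is 1940 × 2381/1000 = 4619 kg bCOD/d.
P_X = Y_obs·Q·(S₀ − S) = 0.2620 × 4619 = 1210 kg VSS/d.
R_O = Q·ΔS − 1.42 P_X = 4619 − 1719 = 2901 kg O₂/d.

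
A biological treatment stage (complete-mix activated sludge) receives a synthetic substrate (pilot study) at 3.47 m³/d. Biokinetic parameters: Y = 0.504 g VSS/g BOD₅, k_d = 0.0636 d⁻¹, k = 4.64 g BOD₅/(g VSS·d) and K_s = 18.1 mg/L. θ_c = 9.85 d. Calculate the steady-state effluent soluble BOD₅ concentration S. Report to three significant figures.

S ≈ 1.38 mg/L

For a completely mixed reactor with recycle the Lawrence–McCarty relation gives S = K_s·(1 + k_d·θ_c) / [θ_c·(Y·k − k_d) − 1] = 18.1 × (1 + 0.0636 × 9.85) / [9.85 × (0.504 × 4.64 − 0.0636) − 1] = 29.44 / 21.41 = 1.375 mg/L.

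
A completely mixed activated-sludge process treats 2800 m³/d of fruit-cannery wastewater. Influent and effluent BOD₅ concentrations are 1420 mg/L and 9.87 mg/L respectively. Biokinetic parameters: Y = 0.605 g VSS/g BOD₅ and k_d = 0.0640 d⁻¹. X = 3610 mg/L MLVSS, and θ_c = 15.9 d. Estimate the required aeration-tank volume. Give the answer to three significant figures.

V ≈ 5210 m³

From the SRT design equation V = Y Q (S₀−S) θ_c / [X (1 + k_d θ_c)] = 0.605 × 2800 × (1420 − 9.87) × 15.9 / [3610 × (1 + 0.0640 × 15.9)] = 3.8×10^7 / 7284 = 5215 m³.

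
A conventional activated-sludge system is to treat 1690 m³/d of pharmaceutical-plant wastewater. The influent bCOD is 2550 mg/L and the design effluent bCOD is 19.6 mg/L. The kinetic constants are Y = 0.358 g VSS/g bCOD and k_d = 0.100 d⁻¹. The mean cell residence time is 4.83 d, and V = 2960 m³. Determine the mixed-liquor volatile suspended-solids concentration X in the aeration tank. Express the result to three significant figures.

X ≈ 1680 mg/L

X = Y·Q·ΔS·θ_c / [V·(1 + k_d θ_c)] = 0.358 × 1690 × (2550 − 19.6) × 4.83 / [2960 × (1 + 0.100 × 4.83)] = 1685 mg/L.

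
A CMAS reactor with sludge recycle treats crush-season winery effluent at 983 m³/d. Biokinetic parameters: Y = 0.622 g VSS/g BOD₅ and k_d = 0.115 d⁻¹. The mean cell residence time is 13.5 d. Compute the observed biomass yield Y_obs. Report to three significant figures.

Y_obs ≈ 0.244 g VSS/g BOD₅

Y_obs = Y / (1 + k_d θ_c) = 0.622 / (1 + 0.115 × 13.5) = 0.622 / 2.553 = 0.2437.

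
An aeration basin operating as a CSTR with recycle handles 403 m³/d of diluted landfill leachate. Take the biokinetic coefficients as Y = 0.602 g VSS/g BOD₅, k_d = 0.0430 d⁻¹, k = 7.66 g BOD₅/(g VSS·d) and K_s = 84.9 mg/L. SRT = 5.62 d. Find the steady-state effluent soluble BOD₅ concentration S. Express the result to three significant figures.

For a completely mixed reactor with recycle the Lawrence–McCarty relation gives S = K_s·(1 + k_d·θ_c) / [θ_c·(Y·k − k_d) − 1] = 84.9 × (1 + 0.0430 × 5.62) / [5.62 × (0.602 × 7.66 − 0.0430) − 1] = 105.4 / 24.67 = 4.272 mg/L.

S ≈ 4.27 mg/L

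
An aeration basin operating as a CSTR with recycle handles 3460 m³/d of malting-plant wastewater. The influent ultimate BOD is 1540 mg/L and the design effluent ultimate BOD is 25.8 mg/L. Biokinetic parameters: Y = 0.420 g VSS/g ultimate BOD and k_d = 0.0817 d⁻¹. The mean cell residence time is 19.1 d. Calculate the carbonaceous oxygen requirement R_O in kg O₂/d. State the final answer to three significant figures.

Correct the yield for decay: Y_obs = Y/(1 + k_d θ_c) = 0.420 / (1 + 0.0817 × 19.1) = 0.420 / 2.560 = 0.1640.
ΔS = 1540 − 25.8 = 1514 mg/L, so the substrate removal rate is 3460 × 1514/1000 = 5239 kg ultimate BOD/d.
Biomass synthesised: P_X = Y_obs × 5239 = 859.4 kg VSS/d.
R_O = Q·(S₀ − S) − 1.42·P_X = 5239 − 1.42 × 859.4 = 4019 kg O₂/d.

R_O ≈ 4020 kg O₂/d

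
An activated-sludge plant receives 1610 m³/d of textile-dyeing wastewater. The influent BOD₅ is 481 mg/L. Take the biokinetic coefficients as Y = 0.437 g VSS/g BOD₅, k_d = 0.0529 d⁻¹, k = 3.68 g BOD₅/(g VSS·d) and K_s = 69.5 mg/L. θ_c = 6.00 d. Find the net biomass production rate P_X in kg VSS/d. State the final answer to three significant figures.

From the Monod/SRT balance for a CMAS, S = K_s·(1+k_d θ_c)/[θ_c·(Y k − k_d) − 1] = 69.5 × (1 + 0.0529 × 6.00) / [6.00 × (0.437 × 3.68 − 0.0529) − 1] = 91.56 / 8.332 = 10.99 mg/L.
The observed yield is Y_obs = Y/(1 + k_d·θ_c) = 0.437 / (1 + 0.0529 × 6.00) = 0.437 / 1.317 = 0.3317 g VSS per g BOD₅ removed.
Substrate removed = Q·(S₀ − S) = 1610 m³/d × (481 − 11.0) g/m³ = 7.57×10^5 g/d = 756.7 kg/d.
So the net sludge growth is P_X = 0.3317 × 756.7 = 251.0 kg VSS/d.

P_X ≈ 251 kg VSS/d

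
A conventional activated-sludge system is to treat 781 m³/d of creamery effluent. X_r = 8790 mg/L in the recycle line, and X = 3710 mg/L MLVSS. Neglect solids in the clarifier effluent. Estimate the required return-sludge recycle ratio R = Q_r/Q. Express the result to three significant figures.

R = Q_r/Q = X/(X_r − X) = 3710 / (8790 − 3710) = 0.7303.

R ≈ 0.730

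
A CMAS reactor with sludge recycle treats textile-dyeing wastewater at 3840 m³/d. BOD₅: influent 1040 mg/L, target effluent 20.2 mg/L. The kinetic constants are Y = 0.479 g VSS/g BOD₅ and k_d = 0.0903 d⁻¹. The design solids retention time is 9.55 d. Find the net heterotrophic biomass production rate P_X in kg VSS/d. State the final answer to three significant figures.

The observed yield is Y_obs = Y/(1 + k_d·θ_c) = 0.479 / (1 + 0.0903 × 9.55) = 0.479 / 1.862 = 0.2572 g VSS per g BOD₅ removed.
Mass of BOD₅ removed per day: Q(S₀ − S) = 3840 × 1020 g/m³ = 3916 kg/d.
So the net sludge growth is P_X = 0.2572 × 3916 = 1007 kg VSS/d.

P_X ≈ 1010 kg VSS/d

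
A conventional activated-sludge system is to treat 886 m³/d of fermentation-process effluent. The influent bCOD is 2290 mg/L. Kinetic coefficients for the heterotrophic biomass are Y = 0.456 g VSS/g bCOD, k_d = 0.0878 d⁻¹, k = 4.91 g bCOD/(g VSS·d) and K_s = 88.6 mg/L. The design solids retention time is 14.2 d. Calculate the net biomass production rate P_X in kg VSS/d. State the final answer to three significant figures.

For a completely mixed reactor with recycle the Lawrence–McCarty relation gives S = K_s·(1 + k_d·θ_c) / [θ_c·(Y·k − k_d) − 1] = 88.6 × (1 + 0.0878 × 14.2) / [14.2 × (0.456 × 4.91 − 0.0878) − 1] = 199.1 / 29.55 = 6.737 mg/L.
The observed yield is Y_obs = Y/(1 + k_d·θ_c) = 0.456 / (1 + 0.0878 × 14.2) = 0.456 / 2.247 = 0.2030 g VSS per g bCOD removed.
Q·(S₀ − S) = 886 × (2290 − 6.74) × 10⁻³ = 2023 kg/d removed.
So the net sludge growth is P_X = 0.2030 × 2023 = 410.6 kg VSS/d.

P_X ≈ 411 kg VSS/d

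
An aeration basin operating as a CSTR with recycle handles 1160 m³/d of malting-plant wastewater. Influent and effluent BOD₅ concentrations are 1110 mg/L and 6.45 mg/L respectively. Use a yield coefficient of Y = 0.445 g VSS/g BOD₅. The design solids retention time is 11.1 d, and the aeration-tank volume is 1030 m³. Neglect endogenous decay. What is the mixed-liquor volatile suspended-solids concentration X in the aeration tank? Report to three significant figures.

X ≈ 6140 mg/L

From V·X = Y·Q·(S₀ − S)·θ_c (decay neglected): X = 0.445 × 1160 × (1110 − 6.45) × 11.1 / 1030 = 6139 mg/L.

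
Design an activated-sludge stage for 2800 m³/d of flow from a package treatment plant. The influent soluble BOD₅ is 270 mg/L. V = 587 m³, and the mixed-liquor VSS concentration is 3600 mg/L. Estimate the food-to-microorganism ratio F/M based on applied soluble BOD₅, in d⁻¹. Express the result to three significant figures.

F/M ≈ 0.358 d⁻¹

F/M = applied load / biomass = Q·S₀/(V·X) = 2800 × 270 / (587.0 × 3600) = 0.3578 d⁻¹.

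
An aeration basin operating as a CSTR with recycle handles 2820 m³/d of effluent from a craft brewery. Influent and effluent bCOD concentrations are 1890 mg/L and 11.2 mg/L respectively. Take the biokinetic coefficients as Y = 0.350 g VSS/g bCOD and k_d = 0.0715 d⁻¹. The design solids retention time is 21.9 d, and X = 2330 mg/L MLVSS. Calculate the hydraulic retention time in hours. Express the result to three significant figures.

τ ≈ 57.8 h

Steady-state biomass mass balance: V·X·(1 + k_d·θ_c) = Y·Q·(S₀ − S)·θ_c, so V = 0.350 × 2820 × (1890 − 11.2) × 21.9 / [2330 × (1 + 0.0715 × 21.9)] = 4.06×10^7 / 5978 = 6793 m³.
Hydraulic retention time τ = V/Q = 6793 / 2820 = 2.409 d = 57.81 h.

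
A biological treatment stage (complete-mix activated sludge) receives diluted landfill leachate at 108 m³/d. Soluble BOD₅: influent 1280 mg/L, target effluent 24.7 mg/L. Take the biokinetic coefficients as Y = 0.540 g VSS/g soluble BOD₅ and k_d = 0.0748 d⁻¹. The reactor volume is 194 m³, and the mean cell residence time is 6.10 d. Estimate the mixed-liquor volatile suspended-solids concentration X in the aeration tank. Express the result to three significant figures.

From V·X·(1 + k_d·θ_c) = Y·Q·(S₀ − S)·θ_c: X = 0.540 × 108 × (1280 − 24.7) × 6.10 / [194 × (1 + 0.0748 × 6.10)] = 1581 mg/L.

X ≈ 1580 mg/L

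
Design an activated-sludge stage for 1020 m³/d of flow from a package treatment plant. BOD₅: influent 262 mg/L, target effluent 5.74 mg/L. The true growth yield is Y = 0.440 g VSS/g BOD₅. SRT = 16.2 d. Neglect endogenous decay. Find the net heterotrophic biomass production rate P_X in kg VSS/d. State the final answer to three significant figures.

Since k_d ≈ 0, Y_obs = Y = 0.440 g VSS/g BOD₅.
Q·(S₀ − S) = 1020 × (262 − 5.74) × 10⁻³ = 261.4 kg/d removed.
P_X = Y_obs · Q(S₀ − S) = 0.4400 × 261.4 = 115.0 kg VSS/d.

P_X ≈ 115 kg VSS/d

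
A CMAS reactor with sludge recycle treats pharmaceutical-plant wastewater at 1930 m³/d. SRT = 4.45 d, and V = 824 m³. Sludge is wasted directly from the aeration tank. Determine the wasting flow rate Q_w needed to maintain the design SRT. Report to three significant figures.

Wasting from the aeration tank: Q_w = V / θ_c = 824.0 / 4.45 = 185.2 m³/d.

Q_w ≈ 185 m³/d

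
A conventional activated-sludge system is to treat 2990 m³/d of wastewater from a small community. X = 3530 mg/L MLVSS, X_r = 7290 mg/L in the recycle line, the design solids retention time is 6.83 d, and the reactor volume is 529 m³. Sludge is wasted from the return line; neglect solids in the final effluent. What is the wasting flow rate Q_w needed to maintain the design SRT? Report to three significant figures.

Q_w = (V·X)/(θ_c X_r) = 529.0 × 3530 / (6.83 × 7290) = 37.50 m³/d.

Q_w ≈ 37.5 m³/d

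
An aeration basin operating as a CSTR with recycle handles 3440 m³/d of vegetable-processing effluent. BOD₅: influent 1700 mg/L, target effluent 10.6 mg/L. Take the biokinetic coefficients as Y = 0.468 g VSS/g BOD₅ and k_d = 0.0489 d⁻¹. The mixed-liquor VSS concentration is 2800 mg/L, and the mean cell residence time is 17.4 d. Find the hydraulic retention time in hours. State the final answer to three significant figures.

Steady-state biomass mass balance: V·X·(1 + k_d·θ_c) = Y·Q·(S₀ − S)·θ_c, so V = 0.468 × 3440 × (1700 − 10.6) × 17.4 / [2800 × (1 + 0.0489 × 17.4)] = 4.73×10^7 / 5182 = 9132 m³.
HRT = V/Q = 9132 m³ / 3440 m³·d⁻¹ = 2.655 d × 24 = 63.71 h.

τ ≈ 63.7 h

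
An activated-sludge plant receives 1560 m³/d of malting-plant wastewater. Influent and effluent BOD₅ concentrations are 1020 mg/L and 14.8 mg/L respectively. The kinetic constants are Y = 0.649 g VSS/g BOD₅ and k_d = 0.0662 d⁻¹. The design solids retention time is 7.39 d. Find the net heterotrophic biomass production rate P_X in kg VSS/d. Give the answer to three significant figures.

P_X ≈ 683 kg VSS/d

Correct the yield for decay: Y_obs = Y/(1 + k_d θ_c) = 0.649 / (1 + 0.0662 × 7.39) = 0.649 / 1.489 = 0.4358.
Substrate removed = Q·(S₀ − S) = 1560 m³/d × (1020 − 14.8) g/m³ = 1.57×10^6 g/d = 1568 kg/d.
Biomass produced: P_X = Y_obs·Q·ΔS = 0.4358 × 1568 ≈ 683.4 kg VSS/d.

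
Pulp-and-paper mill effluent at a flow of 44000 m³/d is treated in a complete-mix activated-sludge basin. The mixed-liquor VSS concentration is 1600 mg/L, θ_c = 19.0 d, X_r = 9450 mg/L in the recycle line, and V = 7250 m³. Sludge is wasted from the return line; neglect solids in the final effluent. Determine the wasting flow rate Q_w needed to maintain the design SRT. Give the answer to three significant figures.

Q_w ≈ 64.6 m³/d

Wasting from the return line (neglecting effluent solids): Q_w = V·X / (θ_c·X_r) = 7250 × 1600 / (19.0 × 9450) = 64.61 m³/d.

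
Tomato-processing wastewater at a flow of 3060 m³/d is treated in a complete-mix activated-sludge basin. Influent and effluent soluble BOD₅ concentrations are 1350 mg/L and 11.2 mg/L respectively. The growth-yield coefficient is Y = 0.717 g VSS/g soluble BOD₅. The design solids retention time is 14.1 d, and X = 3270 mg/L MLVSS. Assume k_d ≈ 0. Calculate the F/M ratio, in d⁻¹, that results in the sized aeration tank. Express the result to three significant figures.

V·X = Y·Q·ΔS·θ_c gives V = 0.717 × 3060 × (1350 − 11.2) × 14.1 / 3270 = 12666 m³.
F/M = applied load / biomass = Q·S₀/(V·X) = 3060 × 1350 / (12666 × 3270) = 0.09974 d⁻¹.

F/M ≈ 0.0997 d⁻¹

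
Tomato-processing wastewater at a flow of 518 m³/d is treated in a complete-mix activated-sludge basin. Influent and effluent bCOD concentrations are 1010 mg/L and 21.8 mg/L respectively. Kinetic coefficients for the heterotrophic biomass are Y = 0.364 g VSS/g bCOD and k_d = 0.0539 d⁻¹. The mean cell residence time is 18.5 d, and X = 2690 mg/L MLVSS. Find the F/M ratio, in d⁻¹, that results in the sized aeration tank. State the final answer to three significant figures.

F/M ≈ 0.303 d⁻¹

From the SRT design equation V = Y Q (S₀−S) θ_c / [X (1 + k_d θ_c)] = 0.364 × 518 × (1010 − 21.8) × 18.5 / [2690 × (1 + 0.0539 × 18.5)] = 3.45×10^6 / 5372 = 641.6 m³.
Food-to-microorganism ratio F/M = Q S₀ / (V X) = 518 × 1010 / (641.6 × 2690) = 0.3031 d⁻¹.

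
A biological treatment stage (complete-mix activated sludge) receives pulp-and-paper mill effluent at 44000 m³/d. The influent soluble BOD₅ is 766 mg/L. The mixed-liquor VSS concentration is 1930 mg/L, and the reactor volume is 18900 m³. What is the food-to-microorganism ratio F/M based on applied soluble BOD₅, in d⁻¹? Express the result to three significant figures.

F/M = Q·S₀ / (V·X) = 44000 × 766 / (18900 × 1930) = 0.9240 g soluble BOD₅·(g VSS·d)⁻¹.

F/M ≈ 0.924 d⁻¹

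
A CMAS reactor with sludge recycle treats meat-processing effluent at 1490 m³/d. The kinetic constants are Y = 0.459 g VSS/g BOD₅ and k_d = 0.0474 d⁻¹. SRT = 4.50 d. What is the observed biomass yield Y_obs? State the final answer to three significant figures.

Y_obs ≈ 0.378 g VSS/g BOD₅

Y_obs = Y / (1 + k_d θ_c) = 0.459 / (1 + 0.0474 × 4.50) = 0.459 / 1.213 = 0.3783.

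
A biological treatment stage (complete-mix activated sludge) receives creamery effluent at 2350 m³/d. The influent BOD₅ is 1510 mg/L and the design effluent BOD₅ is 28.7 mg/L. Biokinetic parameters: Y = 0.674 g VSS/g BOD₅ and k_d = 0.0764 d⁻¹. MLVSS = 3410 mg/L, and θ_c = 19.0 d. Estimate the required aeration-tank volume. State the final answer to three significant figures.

V ≈ 5330 m³

From the SRT design equation V = Y Q (S₀−S) θ_c / [X (1 + k_d θ_c)] = 0.674 × 2350 × (1510 − 28.7) × 19.0 / [3410 × (1 + 0.0764 × 19.0)] = 4.46×10^7 / 8360 = 5332 m³.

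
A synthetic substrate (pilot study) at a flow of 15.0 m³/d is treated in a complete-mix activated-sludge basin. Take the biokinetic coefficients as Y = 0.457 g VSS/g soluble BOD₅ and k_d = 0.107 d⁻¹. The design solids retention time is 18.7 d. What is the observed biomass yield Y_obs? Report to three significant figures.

Correct the yield for decay: Y_obs = Y/(1 + k_d θ_c) = 0.457 / (1 + 0.107 × 18.7) = 0.457 / 3.001 = 0.1523.

Y_obs ≈ 0.152 g VSS/g soluble BOD₅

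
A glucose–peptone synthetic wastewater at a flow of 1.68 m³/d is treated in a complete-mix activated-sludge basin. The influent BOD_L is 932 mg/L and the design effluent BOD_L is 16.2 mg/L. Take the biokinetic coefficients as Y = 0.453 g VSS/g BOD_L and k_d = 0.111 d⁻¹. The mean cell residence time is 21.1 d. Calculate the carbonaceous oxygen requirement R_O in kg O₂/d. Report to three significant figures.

The observed yield is Y_obs = Y/(1 + k_d·θ_c) = 0.453 / (1 + 0.111 × 21.1) = 0.453 / 3.342 = 0.1355 g VSS per g BOD_L removed.
ΔS = 932 − 16.2 = 915.8 mg/L, so the substrate removal rate is 1.68 × 915.8/1000 = 1.539 kg BOD_L/d.
Net sludge production P_X = 0.1355 × 1.539 = 0.2085 kg VSS/d.
R_O = Q·(S₀ − S) − 1.42·P_X = 1.539 − 1.42 × 0.2085 = 1.242 kg O₂/d.

R_O ≈ 1.24 kg O₂/d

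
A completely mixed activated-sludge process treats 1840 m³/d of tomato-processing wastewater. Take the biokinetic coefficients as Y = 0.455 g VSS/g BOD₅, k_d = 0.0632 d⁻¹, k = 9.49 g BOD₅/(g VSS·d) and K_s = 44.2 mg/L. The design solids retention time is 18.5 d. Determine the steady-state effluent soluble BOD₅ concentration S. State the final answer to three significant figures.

S ≈ 1.23 mg/L

For a completely mixed reactor with recycle the Lawrence–McCarty relation gives S = K_s·(1 + k_d·θ_c) / [θ_c·(Y·k − k_d) − 1] = 44.2 × (1 + 0.0632 × 18.5) / [18.5 × (0.455 × 9.49 − 0.0632) − 1] = 95.88 / 77.71 = 1.234 mg/L.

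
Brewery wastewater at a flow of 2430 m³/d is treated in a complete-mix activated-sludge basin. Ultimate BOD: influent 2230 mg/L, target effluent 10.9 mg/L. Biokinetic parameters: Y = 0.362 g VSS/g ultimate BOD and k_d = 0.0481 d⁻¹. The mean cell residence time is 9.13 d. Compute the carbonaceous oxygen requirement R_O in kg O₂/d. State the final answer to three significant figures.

R_O ≈ 3470 kg O₂/d

The observed yield is Y_obs = Y/(1 + k_d·θ_c) = 0.362 / (1 + 0.0481 × 9.13) = 0.362 / 1.439 = 0.2515 g VSS per g ultimate BOD removed.
Substrate removed = Q·(S₀ − S) = 2430 m³/d × (2230 − 10.9) g/m³ = 5.39×10^6 g/d = 5392 kg/d.
Net sludge production P_X = 0.2515 × 5392 = 1356 kg VSS/d.
R_O = Q·ΔS − 1.42 P_X = 5392 − 1926 = 3466 kg O₂/d.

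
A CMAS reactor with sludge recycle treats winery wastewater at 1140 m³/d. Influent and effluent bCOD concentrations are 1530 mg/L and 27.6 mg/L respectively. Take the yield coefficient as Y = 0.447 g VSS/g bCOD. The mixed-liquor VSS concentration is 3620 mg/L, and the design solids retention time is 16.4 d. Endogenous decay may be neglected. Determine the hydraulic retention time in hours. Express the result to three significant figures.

τ ≈ 73.0 h

V·X = Y·Q·ΔS·θ_c gives V = 0.447 × 1140 × (1530 − 27.6) × 16.4 / 3620 = 3468 m³.
Hydraulic retention time τ = V/Q = 3468 / 1140 = 3.042 d = 73.02 h.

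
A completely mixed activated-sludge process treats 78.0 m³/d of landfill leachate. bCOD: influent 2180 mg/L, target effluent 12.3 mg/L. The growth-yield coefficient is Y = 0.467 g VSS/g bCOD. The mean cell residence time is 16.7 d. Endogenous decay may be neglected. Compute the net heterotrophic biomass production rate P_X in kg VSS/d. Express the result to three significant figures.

P_X ≈ 79.0 kg VSS/d

No decay correction is needed, so Y_obs = Y = 0.467.
Mass of bCOD removed per day: Q(S₀ − S) = 78.0 × 2168 g/m³ = 169.1 kg/d.
Net biomass production P_X = Y_obs × Q·(S₀ − S) = 0.4670 × 169.1 = 78.96 kg VSS/d.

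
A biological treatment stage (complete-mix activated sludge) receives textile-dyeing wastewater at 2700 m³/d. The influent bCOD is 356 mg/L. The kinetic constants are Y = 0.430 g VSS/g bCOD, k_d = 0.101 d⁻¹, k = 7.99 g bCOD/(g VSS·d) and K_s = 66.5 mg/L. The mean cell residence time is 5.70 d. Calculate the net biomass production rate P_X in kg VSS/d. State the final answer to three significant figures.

P_X ≈ 258 kg VSS/d

Effluent substrate depends only on kinetics and SRT: S = K_s(1 + k_d θ_c) / [θ_c(Yk − k_d) − 1] = 66.5 × (1 + 0.101 × 5.70) / [5.70 × (0.430 × 7.99 − 0.101) − 1] = 104.8 / 18.01 = 5.819 mg/L.
Correct the yield for decay: Y_obs = Y/(1 + k_d θ_c) = 0.430 / (1 + 0.101 × 5.70) = 0.430 / 1.576 = 0.2729.
Mass of bCOD removed per day: Q(S₀ − S) = 2700 × 350.2 g/m³ = 945.5 kg/d.
Biomass produced: P_X = Y_obs·Q·ΔS = 0.2729 × 945.5 ≈ 258.0 kg VSS/d.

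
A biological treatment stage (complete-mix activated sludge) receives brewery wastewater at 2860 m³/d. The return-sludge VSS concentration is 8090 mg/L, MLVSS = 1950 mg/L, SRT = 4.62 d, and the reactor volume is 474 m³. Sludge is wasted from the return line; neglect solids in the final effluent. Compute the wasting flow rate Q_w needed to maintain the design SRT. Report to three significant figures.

θ_c = V·X/(Q_w·X_r) when wasting from the recycle, so Q_w = V·X/(θ_c·X_r) = 474.0 × 1950 / (4.62 × 8090) = 24.73 m³/d.

Q_w ≈ 24.7 m³/d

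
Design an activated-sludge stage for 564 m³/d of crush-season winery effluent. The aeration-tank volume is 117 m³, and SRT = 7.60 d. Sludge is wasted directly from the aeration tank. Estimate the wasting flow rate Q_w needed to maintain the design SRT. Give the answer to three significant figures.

Wasting from the aeration tank: Q_w = V / θ_c = 117.0 / 7.60 = 15.39 m³/d.

Q_w ≈ 15.4 m³/d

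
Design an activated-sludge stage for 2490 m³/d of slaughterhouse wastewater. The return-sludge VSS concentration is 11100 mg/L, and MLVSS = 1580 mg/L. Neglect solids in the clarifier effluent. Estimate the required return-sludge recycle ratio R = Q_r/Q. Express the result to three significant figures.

Solids balance on the clarifier gives (1+R)X = R·X_r, so R = X/(X_r − X) = 1580 / (11100 − 1580) = 0.1660.

R ≈ 0.166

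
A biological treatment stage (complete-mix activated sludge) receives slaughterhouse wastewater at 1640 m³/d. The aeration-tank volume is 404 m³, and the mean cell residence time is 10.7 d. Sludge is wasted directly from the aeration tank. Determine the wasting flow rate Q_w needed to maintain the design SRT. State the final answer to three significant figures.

Wasting from the aeration tank: Q_w = V / θ_c = 404.0 / 10.7 = 37.76 m³/d.

Q_w ≈ 37.8 m³/d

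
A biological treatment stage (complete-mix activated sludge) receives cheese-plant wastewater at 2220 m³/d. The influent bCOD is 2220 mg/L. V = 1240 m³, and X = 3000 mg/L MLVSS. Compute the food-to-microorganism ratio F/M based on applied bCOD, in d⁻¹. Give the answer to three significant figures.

F/M ≈ 1.32 d⁻¹

F/M = applied load / biomass = Q·S₀/(V·X) = 2220 × 2220 / (1240 × 3000) = 1.325 d⁻¹.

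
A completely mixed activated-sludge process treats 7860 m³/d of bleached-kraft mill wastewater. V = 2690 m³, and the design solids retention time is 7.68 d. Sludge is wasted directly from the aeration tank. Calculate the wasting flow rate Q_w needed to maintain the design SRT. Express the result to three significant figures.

Q_w ≈ 350 m³/d

Wasting from the aeration tank: Q_w = V / θ_c = 2690 / 7.68 = 350.3 m³/d.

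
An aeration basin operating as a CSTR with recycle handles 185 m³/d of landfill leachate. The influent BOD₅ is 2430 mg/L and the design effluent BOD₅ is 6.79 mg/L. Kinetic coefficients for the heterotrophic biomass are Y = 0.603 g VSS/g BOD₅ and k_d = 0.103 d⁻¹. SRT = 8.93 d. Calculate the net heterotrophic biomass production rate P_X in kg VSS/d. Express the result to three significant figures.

Observed yield with endogenous decay: Y_obs = Y / (1 + k_d·θ_c) = 0.603 / (1 + 0.103 × 8.93) = 0.603 / 1.920 = 0.3141 g VSS/g BOD₅.
ΔS = 2430 − 6.79 = 2423 mg/L, so the substrate removal rate is 185 × 2423/1000 = 448.3 kg BOD₅/d.
So the net sludge growth is P_X = 0.3141 × 448.3 = 140.8 kg VSS/d.

P_X ≈ 141 kg VSS/d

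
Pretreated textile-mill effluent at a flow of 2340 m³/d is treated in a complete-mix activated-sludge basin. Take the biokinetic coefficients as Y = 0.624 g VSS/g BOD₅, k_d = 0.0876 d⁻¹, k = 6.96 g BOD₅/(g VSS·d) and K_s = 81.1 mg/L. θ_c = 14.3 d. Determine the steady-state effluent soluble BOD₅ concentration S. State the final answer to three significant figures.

From the Monod/SRT balance for a CMAS, S = K_s·(1+k_d θ_c)/[θ_c·(Y k − k_d) − 1] = 81.1 × (1 + 0.0876 × 14.3) / [14.3 × (0.624 × 6.96 − 0.0876) − 1] = 182.7 / 59.85 = 3.052 mg/L.

S ≈ 3.05 mg/L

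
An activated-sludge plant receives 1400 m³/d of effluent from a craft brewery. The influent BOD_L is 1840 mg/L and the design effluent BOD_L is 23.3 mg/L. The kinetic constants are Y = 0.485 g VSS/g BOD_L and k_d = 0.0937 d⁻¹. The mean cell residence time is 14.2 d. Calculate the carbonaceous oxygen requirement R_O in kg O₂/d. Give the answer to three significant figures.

Y_obs = Y / (1 + k_d θ_c) = 0.485 / (1 + 0.0937 × 14.2) = 0.485 / 2.331 = 0.2081.
Substrate removed = Q·(S₀ − S) = 1400 m³/d × (1840 − 23.3) g/m³ = 2.54×10^6 g/d = 2543 kg/d.
Biomass synthesised: P_X = Y_obs × 2543 = 529.3 kg VSS/d.
R_O = Q·ΔS − 1.42 P_X = 2543 − 751.6 = 1792 kg O₂/d.

R_O ≈ 1790 kg O₂/d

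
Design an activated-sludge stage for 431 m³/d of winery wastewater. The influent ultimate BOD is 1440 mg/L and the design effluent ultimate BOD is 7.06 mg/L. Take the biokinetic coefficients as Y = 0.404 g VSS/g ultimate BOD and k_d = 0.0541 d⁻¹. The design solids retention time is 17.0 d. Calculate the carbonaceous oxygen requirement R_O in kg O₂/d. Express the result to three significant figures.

Observed yield with endogenous decay: Y_obs = Y / (1 + k_d·θ_c) = 0.404 / (1 + 0.0541 × 17.0) = 0.404 / 1.920 = 0.2104 g VSS/g ultimate BOD.
Q·(S₀ − S) = 431 × (1440 − 7.06) × 10⁻³ = 617.6 kg/d removed.
Biomass synthesised: P_X = Y_obs × 617.6 = 130.0 kg VSS/d.
Carbonaceous O₂ demand = substrate oxidised − cell-mass equivalent = 617.6 − 1.42 × 130.0 = 433.0 kg O₂/d.

R_O ≈ 433 kg O₂/d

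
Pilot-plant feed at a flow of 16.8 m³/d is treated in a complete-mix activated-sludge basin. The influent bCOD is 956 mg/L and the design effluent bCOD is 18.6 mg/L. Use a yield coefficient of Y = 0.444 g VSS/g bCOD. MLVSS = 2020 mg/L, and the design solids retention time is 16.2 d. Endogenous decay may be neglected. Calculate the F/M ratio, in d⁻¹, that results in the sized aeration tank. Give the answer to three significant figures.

Biomass mass balance (decay neglected): V·X = Y·Q·(S₀ − S)·θ_c, so V = 0.444 × 16.8 × (956 − 18.6) × 16.2 / 2020 = 56.08 m³.
Food-to-microorganism ratio F/M = Q S₀ / (V X) = 16.8 × 956 / (56.08 × 2020) = 0.1418 d⁻¹.

F/M ≈ 0.142 d⁻¹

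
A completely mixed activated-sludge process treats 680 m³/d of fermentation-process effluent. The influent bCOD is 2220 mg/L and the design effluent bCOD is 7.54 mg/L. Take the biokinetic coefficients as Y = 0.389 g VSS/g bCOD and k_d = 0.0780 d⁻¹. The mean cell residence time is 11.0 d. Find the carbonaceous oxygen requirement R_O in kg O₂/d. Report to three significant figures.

R_O ≈ 1060 kg O₂/d

The observed yield is Y_obs = Y/(1 + k_d·θ_c) = 0.389 / (1 + 0.0780 × 11.0) = 0.389 / 1.858 = 0.2094 g VSS per g bCOD removed.
ΔS = 2220 − 7.54 = 2212 mg/L, so the substrate removal rate is 680 × 2212/1000 = 1504 kg bCOD/d.
P_X = Y_obs·Q·(S₀ − S) = 0.2094 × 1504 = 315.0 kg VSS/d.
R_O = Q·ΔS − 1.42 P_X = 1504 − 447.3 = 1057 kg O₂/d.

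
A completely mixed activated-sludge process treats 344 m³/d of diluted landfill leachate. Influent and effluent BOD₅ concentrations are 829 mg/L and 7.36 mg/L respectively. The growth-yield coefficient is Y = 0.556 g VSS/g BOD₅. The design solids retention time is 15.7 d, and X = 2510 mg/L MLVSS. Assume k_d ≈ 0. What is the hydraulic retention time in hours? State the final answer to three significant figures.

V·X = Y·Q·ΔS·θ_c gives V = 0.556 × 344 × (829 − 7.36) × 15.7 / 2510 = 983.0 m³.
HRT = V/Q = 983.0 m³ / 344 m³·d⁻¹ = 2.857 d × 24 = 68.58 h.

τ ≈ 68.6 h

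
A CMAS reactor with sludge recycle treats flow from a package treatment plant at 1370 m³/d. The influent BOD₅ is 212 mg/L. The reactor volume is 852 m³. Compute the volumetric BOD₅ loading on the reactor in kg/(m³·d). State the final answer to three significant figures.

L_v ≈ 0.341 kg BOD₅/(m³·d)

L_v = Q S₀ / V = 1370 × 212 × 10⁻³ / 852.0 = 0.3409 kg/(m³·d).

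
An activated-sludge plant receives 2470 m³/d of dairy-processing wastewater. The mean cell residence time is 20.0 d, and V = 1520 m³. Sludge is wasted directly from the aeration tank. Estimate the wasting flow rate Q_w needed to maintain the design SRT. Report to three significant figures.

With mixed-liquor wasting, θ_c = V/Q_w, so Q_w = V/θ_c = 1520/20.0 = 76.00 m³/d.

Q_w ≈ 76.0 m³/d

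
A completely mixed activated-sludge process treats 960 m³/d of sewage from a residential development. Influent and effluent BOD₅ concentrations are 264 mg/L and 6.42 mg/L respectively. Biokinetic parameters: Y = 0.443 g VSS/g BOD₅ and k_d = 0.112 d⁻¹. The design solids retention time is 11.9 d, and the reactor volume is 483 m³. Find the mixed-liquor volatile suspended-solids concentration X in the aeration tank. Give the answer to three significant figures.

X ≈ 1160 mg/L

X = Y·Q·ΔS·θ_c / [V·(1 + k_d θ_c)] = 0.443 × 960 × (264 − 6.42) × 11.9 / [483 × (1 + 0.112 × 11.9)] = 1157 mg/L.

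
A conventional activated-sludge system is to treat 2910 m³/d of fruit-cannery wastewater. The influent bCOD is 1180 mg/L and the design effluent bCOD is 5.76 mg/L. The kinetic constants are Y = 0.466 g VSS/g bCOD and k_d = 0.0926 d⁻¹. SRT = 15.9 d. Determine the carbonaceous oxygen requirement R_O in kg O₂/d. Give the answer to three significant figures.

Observed yield with endogenous decay: Y_obs = Y / (1 + k_d·θ_c) = 0.466 / (1 + 0.0926 × 15.9) = 0.466 / 2.472 = 0.1885 g VSS/g bCOD.
ΔS = 1180 − 5.76 = 1174 mg/L, so the substrate removal rate is 2910 × 1174/1000 = 3417 kg bCOD/d.
Net sludge production P_X = 0.1885 × 3417 = 644.1 kg VSS/d.
R_O = Q·ΔS − 1.42 P_X = 3417 − 914.6 = 2502 kg O₂/d.

R_O ≈ 2500 kg O₂/d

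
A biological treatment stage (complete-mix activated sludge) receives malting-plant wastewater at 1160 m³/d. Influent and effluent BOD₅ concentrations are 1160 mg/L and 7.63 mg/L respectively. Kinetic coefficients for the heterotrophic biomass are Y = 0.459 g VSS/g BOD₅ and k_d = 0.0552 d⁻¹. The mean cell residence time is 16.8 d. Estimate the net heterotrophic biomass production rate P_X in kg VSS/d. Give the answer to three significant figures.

Correct the yield for decay: Y_obs = Y/(1 + k_d θ_c) = 0.459 / (1 + 0.0552 × 16.8) = 0.459 / 1.927 = 0.2381.
ΔS = 1160 − 7.63 = 1152 mg/L, so the substrate removal rate is 1160 × 1152/1000 = 1337 kg BOD₅/d.
Biomass produced: P_X = Y_obs·Q·ΔS = 0.2381 × 1337 ≈ 318.3 kg VSS/d.

P_X ≈ 318 kg VSS/d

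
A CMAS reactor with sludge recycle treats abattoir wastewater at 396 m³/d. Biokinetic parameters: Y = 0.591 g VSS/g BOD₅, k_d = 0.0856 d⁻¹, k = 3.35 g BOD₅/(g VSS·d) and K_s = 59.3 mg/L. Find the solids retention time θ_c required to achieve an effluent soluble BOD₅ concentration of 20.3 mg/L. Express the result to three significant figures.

At the target effluent, Y k S/(K_s+S) = 0.591×3.35×20.3/79.60 = 0.5049 d⁻¹.
1/θ_c = 0.5049 − 0.0856 = 0.4193 d⁻¹, so θ_c = 2.385 d.

θ_c ≈ 2.38 d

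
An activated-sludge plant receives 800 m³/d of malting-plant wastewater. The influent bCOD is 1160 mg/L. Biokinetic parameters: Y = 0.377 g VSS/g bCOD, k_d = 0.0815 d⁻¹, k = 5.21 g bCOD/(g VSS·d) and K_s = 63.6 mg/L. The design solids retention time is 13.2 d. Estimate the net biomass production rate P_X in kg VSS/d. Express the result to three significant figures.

P_X ≈ 168 kg VSS/d

Effluent substrate depends only on kinetics and SRT: S = K_s(1 + k_d θ_c) / [θ_c(Yk − k_d) − 1] = 63.6 × (1 + 0.0815 × 13.2) / [13.2 × (0.377 × 5.21 − 0.0815) − 1] = 132.0 / 23.85 = 5.535 mg/L.
Y_obs = Y / (1 + k_d θ_c) = 0.377 / (1 + 0.0815 × 13.2) = 0.377 / 2.076 = 0.1816.
Substrate removed = Q·(S₀ − S) = 800 m³/d × (1160 − 5.54) g/m³ = 9.24×10^5 g/d = 923.6 kg/d.
Net biomass production P_X = Y_obs × Q·(S₀ − S) = 0.1816 × 923.6 = 167.7 kg VSS/d.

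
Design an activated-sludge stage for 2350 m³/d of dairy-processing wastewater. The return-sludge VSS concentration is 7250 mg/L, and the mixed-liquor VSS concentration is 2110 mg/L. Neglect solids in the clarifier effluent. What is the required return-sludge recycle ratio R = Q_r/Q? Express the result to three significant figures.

R ≈ 0.411

R = Q_r/Q = X/(X_r − X) = 2110 / (7250 − 2110) = 0.4105.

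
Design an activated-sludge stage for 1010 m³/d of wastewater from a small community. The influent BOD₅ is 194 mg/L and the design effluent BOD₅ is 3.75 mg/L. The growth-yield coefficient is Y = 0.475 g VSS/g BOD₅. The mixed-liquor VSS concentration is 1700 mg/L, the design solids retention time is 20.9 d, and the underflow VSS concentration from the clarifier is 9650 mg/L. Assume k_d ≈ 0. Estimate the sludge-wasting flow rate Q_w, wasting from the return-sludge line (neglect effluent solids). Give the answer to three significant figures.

Q_w ≈ 9.46 m³/d

V·X = Y·Q·ΔS·θ_c gives V = 0.475 × 1010 × (194 − 3.75) × 20.9 / 1700 = 1122 m³.
Wasting from the return line (neglecting effluent solids): Q_w = V·X / (θ_c·X_r) = 1122 × 1700 / (20.9 × 9650) = 9.458 m³/d.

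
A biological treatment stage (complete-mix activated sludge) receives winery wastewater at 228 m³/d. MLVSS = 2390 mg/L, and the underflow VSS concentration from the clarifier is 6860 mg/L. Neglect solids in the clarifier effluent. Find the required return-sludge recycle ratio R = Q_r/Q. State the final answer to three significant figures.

Mass balance around the secondary clarifier (neglecting effluent solids): R = X / (X_r − X) = 2390 / (6860 − 2390) = 0.5347.

R ≈ 0.535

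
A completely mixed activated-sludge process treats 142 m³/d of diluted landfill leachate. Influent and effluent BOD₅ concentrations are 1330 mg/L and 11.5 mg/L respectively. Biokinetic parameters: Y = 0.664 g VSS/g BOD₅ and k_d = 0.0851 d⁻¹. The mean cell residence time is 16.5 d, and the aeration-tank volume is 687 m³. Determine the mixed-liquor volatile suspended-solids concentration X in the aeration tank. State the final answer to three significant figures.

X ≈ 1240 mg/L

X = Y·Q·ΔS·θ_c / [V·(1 + k_d θ_c)] = 0.664 × 142 × (1330 − 11.5) × 16.5 / [687 × (1 + 0.0851 × 16.5)] = 1242 mg/L.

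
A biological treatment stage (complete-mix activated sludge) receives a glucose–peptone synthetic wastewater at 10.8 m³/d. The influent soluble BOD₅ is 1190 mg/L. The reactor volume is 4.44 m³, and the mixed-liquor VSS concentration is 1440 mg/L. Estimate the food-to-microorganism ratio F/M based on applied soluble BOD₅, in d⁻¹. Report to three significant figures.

Food-to-microorganism ratio F/M = Q S₀ / (V X) = 10.8 × 1190 / (4.440 × 1440) = 2.010 d⁻¹.

F/M ≈ 2.01 d⁻¹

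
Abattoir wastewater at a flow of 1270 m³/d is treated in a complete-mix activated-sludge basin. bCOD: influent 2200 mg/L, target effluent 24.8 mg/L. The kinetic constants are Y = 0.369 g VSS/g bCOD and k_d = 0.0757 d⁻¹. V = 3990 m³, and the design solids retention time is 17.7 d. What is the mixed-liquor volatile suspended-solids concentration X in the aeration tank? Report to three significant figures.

From V·X·(1 + k_d·θ_c) = Y·Q·(S₀ − S)·θ_c: X = 0.369 × 1270 × (2200 − 24.8) × 17.7 / [3990 × (1 + 0.0757 × 17.7)] = 1933 mg/L.

X ≈ 1930 mg/L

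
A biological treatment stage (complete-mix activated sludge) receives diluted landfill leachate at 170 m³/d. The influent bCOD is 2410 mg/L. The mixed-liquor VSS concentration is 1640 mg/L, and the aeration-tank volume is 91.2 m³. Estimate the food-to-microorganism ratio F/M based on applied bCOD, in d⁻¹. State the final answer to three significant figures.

F/M = applied load / biomass = Q·S₀/(V·X) = 170 × 2410 / (91.20 × 1640) = 2.739 d⁻¹.

F/M ≈ 2.74 d⁻¹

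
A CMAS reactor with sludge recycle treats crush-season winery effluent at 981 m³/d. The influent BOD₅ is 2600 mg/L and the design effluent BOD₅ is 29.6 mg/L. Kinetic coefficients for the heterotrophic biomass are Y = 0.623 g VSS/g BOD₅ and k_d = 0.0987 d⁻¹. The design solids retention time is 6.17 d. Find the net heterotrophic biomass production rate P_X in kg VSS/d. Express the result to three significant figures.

P_X ≈ 976 kg VSS/d

Correct the yield for decay: Y_obs = Y/(1 + k_d θ_c) = 0.623 / (1 + 0.0987 × 6.17) = 0.623 / 1.609 = 0.3872.
Mass of BOD₅ removed per day: Q(S₀ − S) = 981 × 2570 g/m³ = 2522 kg/d.
P_X = Y_obs · Q(S₀ − S) = 0.3872 × 2522 = 976.4 kg VSS/d.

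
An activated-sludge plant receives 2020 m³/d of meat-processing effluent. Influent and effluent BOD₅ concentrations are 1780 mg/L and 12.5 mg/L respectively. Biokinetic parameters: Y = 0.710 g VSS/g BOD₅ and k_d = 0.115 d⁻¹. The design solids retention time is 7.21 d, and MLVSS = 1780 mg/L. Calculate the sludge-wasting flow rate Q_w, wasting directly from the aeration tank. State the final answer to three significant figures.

Q_w ≈ 779 m³/d

From the SRT design equation V = Y Q (S₀−S) θ_c / [X (1 + k_d θ_c)] = 0.710 × 2020 × (1780 − 12.5) × 7.21 / [1780 × (1 + 0.115 × 7.21)] = 1.83×10^7 / 3256 = 5614 m³.
With mixed-liquor wasting, θ_c = V/Q_w, so Q_w = V/θ_c = 5614/7.21 = 778.6 m³/d.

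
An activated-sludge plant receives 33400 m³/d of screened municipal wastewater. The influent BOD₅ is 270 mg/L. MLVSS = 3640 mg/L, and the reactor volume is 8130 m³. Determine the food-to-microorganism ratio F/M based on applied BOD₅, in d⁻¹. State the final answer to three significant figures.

F/M ≈ 0.305 d⁻¹

Food-to-microorganism ratio F/M = Q S₀ / (V X) = 33400 × 270 / (8130 × 3640) = 0.3047 d⁻¹.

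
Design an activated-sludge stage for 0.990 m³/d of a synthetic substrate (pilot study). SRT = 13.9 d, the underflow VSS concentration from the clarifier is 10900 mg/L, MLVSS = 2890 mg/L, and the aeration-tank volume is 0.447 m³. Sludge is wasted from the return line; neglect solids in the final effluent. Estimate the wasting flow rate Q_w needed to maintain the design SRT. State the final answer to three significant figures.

Wasting from the return line (neglecting effluent solids): Q_w = V·X / (θ_c·X_r) = 0.4470 × 2890 / (13.9 × 10900) = 0.008526 m³/d.

Q_w ≈ 0.00853 m³/d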